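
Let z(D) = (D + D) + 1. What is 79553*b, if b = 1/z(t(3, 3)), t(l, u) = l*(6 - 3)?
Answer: 4187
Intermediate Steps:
t(l, u) = 3*l (t(l, u) = l*3 = 3*l)
z(D) = 1 + 2*D (z(D) = 2*D + 1 = 1 + 2*D)
b = 1/19 (b = 1/(1 + 2*(3*3)) = 1/(1 + 2*9) = 1/(1 + 18) = 1/19 ≈ 0.052632)
79553*b = 79553*(1/19) = 4187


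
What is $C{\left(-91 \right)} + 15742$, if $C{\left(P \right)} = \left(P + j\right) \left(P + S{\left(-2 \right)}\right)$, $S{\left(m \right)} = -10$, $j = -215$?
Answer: $46648$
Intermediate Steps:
$C{\left(P \right)} = \left(-215 + P\right) \left(-10 + P\right)$ ($C{\left(P \right)} = \left(P - 215\right) \left(P - 10\right) = \left(-215 + P\right) \left(-10 + P\right)$)
$C{\left(-91 \right)} + 15742 = \left(2150 + \left(-91\right)^{2} - -20475\right) + 15742 = \left(2150 + 8281 + 20475\right) + 15742 = 30906 + 15742 = 46648$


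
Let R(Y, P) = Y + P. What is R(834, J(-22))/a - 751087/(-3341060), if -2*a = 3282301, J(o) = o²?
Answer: 2456486577027/10966364579060 ≈ 0.22400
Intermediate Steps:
a = -3282301/2 (a = -½*3282301 = -3282301/2 ≈ -1.6412e+6)
R(Y, P) = P + Y
R(834, J(-22))/a - 751087/(-3341060) = ((-22)² + 834)/(-3282301/2) - 751087/(-3341060) = (484 + 834)*(-2/3282301) - 751087*(-1/3341060) = 1318*(-2/3282301) + 751087/3341060 = -2636/3282301 + 751087/3341060 = 2456486577027/10966364579060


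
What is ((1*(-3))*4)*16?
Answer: -192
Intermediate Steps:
((1*(-3))*4)*16 = -3*4*16 = -12*16 = -192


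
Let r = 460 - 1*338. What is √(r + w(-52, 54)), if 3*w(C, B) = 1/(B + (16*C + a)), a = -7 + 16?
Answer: √649312071/2307 ≈ 11.045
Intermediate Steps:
a = 9
w(C, B) = 1/(3*(9 + B + 16*C)) (w(C, B) = 1/(3*(B + (16*C + 9))) = 1/(3*(B + (9 + 16*C))) = 1/(3*(9 + B + 16*C)))
r = 122 (r = 460 - 338 = 122)
√(r + w(-52, 54)) = √(122 + 1/(3*(9 + 54 + 16*(-52)))) = √(122 + 1/(3*(9 + 54 - 832))) = √(122 + (⅓)/(-769)) = √(122 + (⅓)*(-1/769)) = √(122 - 1/2307) = √(281453/2307) = √649312071/2307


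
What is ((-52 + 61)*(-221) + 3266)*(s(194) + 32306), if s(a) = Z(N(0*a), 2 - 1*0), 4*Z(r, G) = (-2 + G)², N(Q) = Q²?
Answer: 41254762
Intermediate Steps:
Z(r, G) = (-2 + G)²/4
s(a) = 0 (s(a) = (-2 + (2 - 1*0))²/4 = (-2 + (2 + 0))²/4 = (-2 + 2)²/4 = (¼)*0² = (¼)*0 = 0)
((-52 + 61)*(-221) + 3266)*(s(194) + 32306) = ((-52 + 61)*(-221) + 3266)*(0 + 32306) = (9*(-221) + 3266)*32306 = (-1989 + 3266)*32306 = 1277*32306 = 41254762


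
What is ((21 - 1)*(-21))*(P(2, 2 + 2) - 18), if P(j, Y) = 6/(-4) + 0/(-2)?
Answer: 8190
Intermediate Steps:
P(j, Y) = -3/2 (P(j, Y) = 6*(-¼) + 0*(-½) = -3/2 + 0 = -3/2)
((21 - 1)*(-21))*(P(2, 2 + 2) - 18) = ((21 - 1)*(-21))*(-3/2 - 18) = (20*(-21))*(-39/2) = -420*(-39/2) = 8190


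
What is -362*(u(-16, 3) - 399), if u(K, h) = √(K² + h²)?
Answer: 144438 - 362*√265 ≈ 1.3855e+5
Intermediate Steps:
-362*(u(-16, 3) - 399) = -362*(√((-16)² + 3²) - 399) = -362*(√(256 + 9) - 399) = -362*(√265 - 399) = -362*(-399 + √265) = 144438 - 362*√265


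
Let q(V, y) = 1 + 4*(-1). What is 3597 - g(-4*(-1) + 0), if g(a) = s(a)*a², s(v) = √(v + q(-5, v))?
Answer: 3581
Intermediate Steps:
q(V, y) = -3 (q(V, y) = 1 - 4 = -3)
s(v) = √(-3 + v) (s(v) = √(v - 3) = √(-3 + v))
g(a) = a²*√(-3 + a) (g(a) = √(-3 + a)*a² = a²*√(-3 + a))
3597 - g(-4*(-1) + 0) = 3597 - (-4*(-1) + 0)²*√(-3 + (-4*(-1) + 0)) = 3597 - (4 + 0)²*√(-3 + (4 + 0)) = 3597 - 4²*√(-3 + 4) = 3597 - 16*√1 = 3597 - 16 = 3581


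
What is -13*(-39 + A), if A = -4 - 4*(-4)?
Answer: 351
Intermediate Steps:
A = 12 (A = -4 + 16 = 12)
-13*(-39 + A) = -13*(-39 + 12) = -13*(-27) = 351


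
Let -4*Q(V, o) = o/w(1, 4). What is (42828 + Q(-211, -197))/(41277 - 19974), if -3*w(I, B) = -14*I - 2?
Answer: 913861/454464 ≈ 2.0109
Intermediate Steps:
w(I, B) = ⅔ + 14*I/3 (w(I, B) = -(-14*I - 2)/3 = -(-2 - 14*I)/3 = ⅔ + 14*I/3)
Q(V, o) = -3*o/64 (Q(V, o) = -o/(4*(⅔ + (14/3)*1)) = -o/(4*(⅔ + 14/3)) = -o/(4*16/3) = -o*3/(4*16) = -3*o/64)
(42828 + Q(-211, -197))/(41277 - 19974) = (42828 - 3/64*(-197))/(41277 - 19974) = (42828 + 591/64)/21303 = (2741583/64)*(1/21303) = 913861/454464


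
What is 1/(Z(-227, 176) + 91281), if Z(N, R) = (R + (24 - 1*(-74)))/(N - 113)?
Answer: 170/15517633 ≈ 1.0955e-5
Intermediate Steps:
Z(N, R) = (98 + R)/(-113 + N) (Z(N, R) = (R + (24 + 74))/(-113 + N) = (R + 98)/(-113 + N) = (98 + R)/(-113 + N))
1/(Z(-227, 176) + 91281) = 1/((98 + 176)/(-113 - 227) + 91281) = 1/(274/(-340) + 91281) = 1/(-1/340*274 + 91281) = 1/(-137/170 + 91281) = 1/(15517633/170) = 170/15517633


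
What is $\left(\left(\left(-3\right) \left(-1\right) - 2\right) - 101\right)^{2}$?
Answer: $10000$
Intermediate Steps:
$\left(\left(\left(-3\right) \left(-1\right) - 2\right) - 101\right)^{2} = \left(\left(3 - 2\right) - 101\right)^{2} = \left(1 - 101\right)^{2} = \left(-100\right)^{2} = 10000$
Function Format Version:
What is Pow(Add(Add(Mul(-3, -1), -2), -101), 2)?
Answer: 10000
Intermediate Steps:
Pow(Add(Add(Mul(-3, -1), -2), -101), 2) = Pow(Add(Add(3, -2), -101), 2) = Pow(Add(1, -101), 2) = Pow(-100, 2) = 10000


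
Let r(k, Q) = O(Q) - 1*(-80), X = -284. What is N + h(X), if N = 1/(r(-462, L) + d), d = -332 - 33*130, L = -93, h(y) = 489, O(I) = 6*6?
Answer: 2203433/4506 ≈ 489.00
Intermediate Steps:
O(I) = 36
r(k, Q) = 116 (r(k, Q) = 36 - 1*(-80) = 36 + 80 = 116)
d = -4622 (d = -332 - 4290 = -4622)
N = -1/4506 (N = 1/(116 - 4622) = 1/(-4506) = -1/4506 ≈ -0.00022193)
N + h(X) = -1/4506 + 489 = 2203433/4506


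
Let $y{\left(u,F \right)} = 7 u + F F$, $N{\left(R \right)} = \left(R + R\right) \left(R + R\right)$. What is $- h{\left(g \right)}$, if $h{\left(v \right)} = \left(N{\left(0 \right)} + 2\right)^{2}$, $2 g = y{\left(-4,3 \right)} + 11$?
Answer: $-4$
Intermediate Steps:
$N{\left(R \right)} = 4 R^{2}$ ($N{\left(R \right)} = 2 R 2 R = 4 R^{2}$)
$y{\left(u,F \right)} = F^{2} + 7 u$ ($y{\left(u,F \right)} = 7 u + F^{2} = F^{2} + 7 u$)
$g = -4$ ($g = \frac{\left(3^{2} + 7 \left(-4\right)\right) + 11}{2} = \frac{\left(9 - 28\right) + 11}{2} = \frac{-19 + 11}{2} = \frac{1}{2} \left(-8\right) = -4$)
$h{\left(v \right)} = 4$ ($h{\left(v \right)} = \left(4 \cdot 0^{2} + 2\right)^{2} = \left(4 \cdot 0 + 2\right)^{2} = \left(0 + 2\right)^{2} = 2^{2} = 4$)
$- h{\left(g \right)} = \left(-1\right) 4 = -4$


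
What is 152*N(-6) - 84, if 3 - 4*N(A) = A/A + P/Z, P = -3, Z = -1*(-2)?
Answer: 49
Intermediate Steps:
Z = 2
N(A) = 7/8 (N(A) = ¾ - (A/A - 3/2)/4 = ¾ - (1 - 3*½)/4 = ¾ - (1 - 3/2)/4 = ¾ - ¼*(-½) = ¾ + ⅛ = 7/8)
152*N(-6) - 84 = 152*(7/8) - 84 = 133 - 84 = 49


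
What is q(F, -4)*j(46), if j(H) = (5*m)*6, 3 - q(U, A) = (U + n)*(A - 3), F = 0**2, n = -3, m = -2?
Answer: 1080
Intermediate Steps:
F = 0
q(U, A) = 3 - (-3 + A)*(-3 + U) (q(U, A) = 3 - (U - 3)*(A - 3) = 3 - (-3 + U)*(-3 + A) = 3 - (-3 + A)*(-3 + U))
j(H) = -60 (j(H) = (5*(-2))*6 = -10*6 = -60)
q(F, -4)*j(46) = (-6 + 3*(-4) + 3*0 - 1*(-4)*0)*(-60) = (-6 - 12 + 0 + 0)*(-60) = -18*(-60) = 1080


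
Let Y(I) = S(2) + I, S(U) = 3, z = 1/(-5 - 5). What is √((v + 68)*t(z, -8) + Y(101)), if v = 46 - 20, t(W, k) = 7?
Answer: √762 ≈ 27.604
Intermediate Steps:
z = -⅒ (z = 1/(-10) = -⅒ ≈ -0.10000)
Y(I) = 3 + I
v = 26
√((v + 68)*t(z, -8) + Y(101)) = √((26 + 68)*7 + (3 + 101)) = √(94*7 + 104) = √(658 + 104) = √762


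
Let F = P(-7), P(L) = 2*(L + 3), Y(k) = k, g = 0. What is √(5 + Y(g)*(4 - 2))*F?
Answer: -8*√5 ≈ -17.889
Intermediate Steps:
P(L) = 6 + 2*L (P(L) = 2*(3 + L) = 6 + 2*L)
F = -8 (F = 6 + 2*(-7) = 6 - 14 = -8)
√(5 + Y(g)*(4 - 2))*F = √(5 + 0*(4 - 2))*(-8) = √(5 + 0*2)*(-8) = √(5 + 0)*(-8) = √5*(-8) = -8*√5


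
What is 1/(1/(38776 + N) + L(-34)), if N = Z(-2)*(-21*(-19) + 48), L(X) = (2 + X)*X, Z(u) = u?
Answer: 37882/41215617 ≈ 0.00091912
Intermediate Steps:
L(X) = X*(2 + X)
N = -894 (N = -2*(-21*(-19) + 48) = -2*(399 + 48) = -2*447 = -894)
1/(1/(38776 + N) + L(-34)) = 1/(1/(38776 - 894) - 34*(2 - 34)) = 1/(1/37882 - 34*(-32)) = 1/(1/37882 + 1088) = 1/(41215617/37882) = 37882/41215617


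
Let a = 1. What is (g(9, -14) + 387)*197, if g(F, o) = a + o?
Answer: 73678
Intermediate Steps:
g(F, o) = 1 + o
(g(9, -14) + 387)*197 = ((1 - 14) + 387)*197 = (-13 + 387)*197 = 374*197 = 73678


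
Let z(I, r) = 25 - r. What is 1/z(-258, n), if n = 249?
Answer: -1/224 ≈ -0.0044643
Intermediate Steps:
1/z(-258, n) = 1/(25 - 1*249) = 1/(25 - 249) = 1/(-224) = -1/224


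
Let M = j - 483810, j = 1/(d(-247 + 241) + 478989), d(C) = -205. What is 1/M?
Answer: -478784/231640487039 ≈ -2.0669e-6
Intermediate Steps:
j = 1/478784 (j = 1/(-205 + 478989) = 1/478784 ≈ 2.0886e-6)
M = -231640487039/478784 (M = 1/478784 - 483810 = -231640487039/478784 ≈ -4.8381e+5)
1/M = 1/(-231640487039/478784) = -478784/231640487039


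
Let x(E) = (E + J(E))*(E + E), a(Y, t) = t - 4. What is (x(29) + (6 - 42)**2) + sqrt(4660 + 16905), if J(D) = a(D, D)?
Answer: 4428 + sqrt(21565) ≈ 4574.9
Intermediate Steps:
a(Y, t) = -4 + t
J(D) = -4 + D
x(E) = 2*E*(-4 + 2*E) (x(E) = (E + (-4 + E))*(E + E) = (-4 + 2*E)*(2*E) = 2*E*(-4 + 2*E))
(x(29) + (6 - 42)**2) + sqrt(4660 + 16905) = (4*29*(-2 + 29) + (6 - 42)**2) + sqrt(4660 + 16905) = (4*29*27 + (-36)**2) + sqrt(21565) = (3132 + 1296) + sqrt(21565) = 4428 + sqrt(21565)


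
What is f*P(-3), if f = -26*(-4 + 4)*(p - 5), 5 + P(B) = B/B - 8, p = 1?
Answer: 0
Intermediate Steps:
P(B) = -12 (P(B) = -5 + (B/B - 8) = -5 + (1 - 8) = -5 - 7 = -12)
f = 0 (f = -26*(-4 + 4)*(1 - 5) = -0*(-4) = -26*0 = 0)
f*P(-3) = 0*(-12) = 0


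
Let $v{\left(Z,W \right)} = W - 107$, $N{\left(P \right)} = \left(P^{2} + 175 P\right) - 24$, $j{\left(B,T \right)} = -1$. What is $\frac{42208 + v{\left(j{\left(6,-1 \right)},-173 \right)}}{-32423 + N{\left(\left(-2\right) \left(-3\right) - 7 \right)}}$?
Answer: $- \frac{41928}{32621} \approx -1.2853$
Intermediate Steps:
$N{\left(P \right)} = -24 + P^{2} + 175 P$
$v{\left(Z,W \right)} = -107 + W$
$\frac{42208 + v{\left(j{\left(6,-1 \right)},-173 \right)}}{-32423 + N{\left(\left(-2\right) \left(-3\right) - 7 \right)}} = \frac{42208 - 280}{-32423 + \left(-24 + \left(\left(-2\right) \left(-3\right) - 7\right)^{2} + 175 \left(\left(-2\right) \left(-3\right) - 7\right)\right)} = \frac{42208 - 280}{-32423 + \left(-24 + \left(6 - 7\right)^{2} + 175 \left(6 - 7\right)\right)} = \frac{41928}{-32423 + \left(-24 + \left(-1\right)^{2} + 175 \left(-1\right)\right)} = \frac{41928}{-32423 - 198} = \frac{41928}{-32621} = 41928 \left(- \frac{1}{32621}\right) = - \frac{41928}{32621}$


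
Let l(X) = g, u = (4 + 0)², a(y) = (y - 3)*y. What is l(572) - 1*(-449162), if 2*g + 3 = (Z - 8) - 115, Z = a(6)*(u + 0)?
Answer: 449243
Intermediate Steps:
a(y) = y*(-3 + y) (a(y) = (-3 + y)*y = y*(-3 + y))
u = 16 (u = 4² = 16)
Z = 288 (Z = (6*(-3 + 6))*(16 + 0) = (6*3)*16 = 18*16 = 288)
g = 81 (g = -3/2 + ((288 - 8) - 115)/2 = -3/2 + (280 - 115)/2 = -3/2 + (½)*165 = -3/2 + 165/2 = 81)
l(X) = 81
l(572) - 1*(-449162) = 81 - 1*(-449162) = 81 + 449162 = 449243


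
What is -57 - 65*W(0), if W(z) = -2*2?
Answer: 203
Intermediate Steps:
W(z) = -4
-57 - 65*W(0) = -57 - 65*(-4) = -57 + 260 = 203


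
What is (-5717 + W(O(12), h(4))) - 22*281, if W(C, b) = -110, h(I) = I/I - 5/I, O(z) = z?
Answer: -12009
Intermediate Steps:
h(I) = 1 - 5/I
(-5717 + W(O(12), h(4))) - 22*281 = (-5717 - 110) - 22*281 = -5827 - 6182 = -12009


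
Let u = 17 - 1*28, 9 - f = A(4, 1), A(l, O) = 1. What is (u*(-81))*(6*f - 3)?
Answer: 40095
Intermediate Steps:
f = 8 (f = 9 - 1*1 = 9 - 1 = 8)
u = -11 (u = 17 - 28 = -11)
(u*(-81))*(6*f - 3) = (-11*(-81))*(6*8 - 3) = 891*(48 - 3) = 891*45 = 40095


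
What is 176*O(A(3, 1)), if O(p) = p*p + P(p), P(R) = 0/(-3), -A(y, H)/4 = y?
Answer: 25344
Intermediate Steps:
A(y, H) = -4*y
P(R) = 0 (P(R) = 0*(-⅓) = 0)
O(p) = p² (O(p) = p*p + 0 = p² + 0 = p²)
176*O(A(3, 1)) = 176*(-4*3)² = 176*(-12)² = 176*144 = 25344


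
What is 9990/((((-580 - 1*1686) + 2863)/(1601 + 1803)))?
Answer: 11335320/199 ≈ 56961.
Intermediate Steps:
9990/((((-580 - 1*1686) + 2863)/(1601 + 1803))) = 9990/((((-580 - 1686) + 2863)/3404)) = 9990/(((-2266 + 2863)*(1/3404))) = 9990/((597*(1/3404))) = 9990/(597/3404) = 9990*(3404/597) = 11335320/199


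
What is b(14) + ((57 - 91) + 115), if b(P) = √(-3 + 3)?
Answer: 81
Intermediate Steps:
b(P) = 0 (b(P) = √0 = 0)
b(14) + ((57 - 91) + 115) = 0 + ((57 - 91) + 115) = 0 + (-34 + 115) = 0 + 81 = 81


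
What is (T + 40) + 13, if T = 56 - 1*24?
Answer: 85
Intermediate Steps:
T = 32 (T = 56 - 24 = 32)
(T + 40) + 13 = (32 + 40) + 13 = 72 + 13 = 85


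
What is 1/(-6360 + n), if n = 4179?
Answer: -1/2181 ≈ -0.00045851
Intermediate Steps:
1/(-6360 + n) = 1/(-6360 + 4179) = 1/(-2181) = -1/2181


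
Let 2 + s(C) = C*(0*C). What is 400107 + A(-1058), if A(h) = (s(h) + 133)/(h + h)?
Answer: 846626281/2116 ≈ 4.0011e+5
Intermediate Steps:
s(C) = -2 (s(C) = -2 + C*(0*C) = -2 + C*0 = -2 + 0 = -2)
A(h) = 131/(2*h) (A(h) = (-2 + 133)/(h + h) = 131/((2*h)) = 131*(1/(2*h)) = 131/(2*h))
400107 + A(-1058) = 400107 + (131/2)/(-1058) = 400107 + (131/2)*(-1/1058) = 400107 - 131/2116 = 846626281/2116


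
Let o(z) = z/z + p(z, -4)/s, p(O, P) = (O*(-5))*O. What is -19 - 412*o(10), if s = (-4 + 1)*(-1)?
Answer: 204707/3 ≈ 68236.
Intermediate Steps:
p(O, P) = -5*O**2 (p(O, P) = (-5*O)*O = -5*O**2)
s = 3 (s = -3*(-1) = 3)
o(z) = 1 - 5*z**2/3 (o(z) = z/z - 5*z**2/3 = 1 - 5*z**2*(1/3) = 1 - 5*z**2/3)
-19 - 412*o(10) = -19 - 412*(1 - 5/3*10**2) = -19 - 412*(1 - 5/3*100) = -19 - 412*(1 - 500/3) = -19 - 412*(-497/3) = -19 + 204764/3 = 204707/3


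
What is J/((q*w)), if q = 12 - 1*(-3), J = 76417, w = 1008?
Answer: 76417/15120 ≈ 5.0540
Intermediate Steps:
q = 15 (q = 12 + 3 = 15)
J/((q*w)) = 76417/((15*1008)) = 76417/15120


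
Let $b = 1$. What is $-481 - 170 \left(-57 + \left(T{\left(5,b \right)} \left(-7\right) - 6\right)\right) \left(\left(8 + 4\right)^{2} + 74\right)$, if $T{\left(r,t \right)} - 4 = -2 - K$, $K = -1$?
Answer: $3112559$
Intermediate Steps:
$T{\left(r,t \right)} = 3$ ($T{\left(r,t \right)} = 4 - 1 = 3$)
$-481 - 170 \left(-57 + \left(T{\left(5,b \right)} \left(-7\right) - 6\right)\right) \left(\left(8 + 4\right)^{2} + 74\right) = -481 - 170 \left(-57 + \left(3 \left(-7\right) - 6\right)\right) \left(\left(8 + 4\right)^{2} + 74\right) = -481 - 170 \left(-57 - 27\right) \left(12^{2} + 74\right) = -481 - 170 \left(-57 - 27\right) \left(144 + 74\right) = -481 - 170 \left(\left(-84\right) 218\right) = -481 - -3113040 = -481 + 3113040 = 3112559$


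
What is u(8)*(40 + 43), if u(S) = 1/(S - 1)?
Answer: 83/7 ≈ 11.857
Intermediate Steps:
u(S) = 1/(-1 + S)
u(8)*(40 + 43) = (40 + 43)/(-1 + 8) = 83/7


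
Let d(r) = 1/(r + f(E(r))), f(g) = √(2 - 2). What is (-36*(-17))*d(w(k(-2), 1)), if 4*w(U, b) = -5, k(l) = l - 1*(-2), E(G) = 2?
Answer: -2448/5 ≈ -489.60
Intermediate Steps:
k(l) = 2 + l (k(l) = l + 2 = 2 + l)
w(U, b) = -5/4 (w(U, b) = (¼)*(-5) = -5/4)
f(g) = 0 (f(g) = √0 = 0)
d(r) = 1/r (d(r) = 1/(r + 0) = 1/r)
(-36*(-17))*d(w(k(-2), 1)) = (-36*(-17))/(-5/4) = 612*(-⅘) = -2448/5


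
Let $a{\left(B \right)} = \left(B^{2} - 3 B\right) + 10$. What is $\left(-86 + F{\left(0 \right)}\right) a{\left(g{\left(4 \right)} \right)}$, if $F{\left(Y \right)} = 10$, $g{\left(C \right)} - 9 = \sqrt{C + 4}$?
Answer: $-5472 - 2280 \sqrt{2} \approx -8696.4$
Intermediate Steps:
$g{\left(C \right)} = 9 + \sqrt{4 + C}$ ($g{\left(C \right)} = 9 + \sqrt{C + 4} = 9 + \sqrt{4 + C}$)
$a{\left(B \right)} = 10 + B^{2} - 3 B$
$\left(-86 + F{\left(0 \right)}\right) a{\left(g{\left(4 \right)} \right)} = \left(-86 + 10\right) \left(10 + \left(9 + \sqrt{4 + 4}\right)^{2} - 3 \left(9 + \sqrt{4 + 4}\right)\right) = - 76 \left(10 + \left(9 + \sqrt{8}\right)^{2} - 3 \left(9 + \sqrt{8}\right)\right) = - 76 \left(10 + \left(9 + 2 \sqrt{2}\right)^{2} - 3 \left(9 + 2 \sqrt{2}\right)\right) = - 76 \left(10 + \left(9 + 2 \sqrt{2}\right)^{2} - \left(27 + 6 \sqrt{2}\right)\right) = - 76 \left(-17 + \left(9 + 2 \sqrt{2}\right)^{2} - 6 \sqrt{2}\right) = 1292 - 76 \left(9 + 2 \sqrt{2}\right)^{2} + 456 \sqrt{2}$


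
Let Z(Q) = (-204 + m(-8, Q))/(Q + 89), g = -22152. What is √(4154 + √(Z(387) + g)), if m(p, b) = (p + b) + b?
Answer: √(235299176 + 238*I*√1254711010)/238 ≈ 64.462 + 1.1544*I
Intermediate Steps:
m(p, b) = p + 2*b (m(p, b) = (b + p) + b = p + 2*b)
Z(Q) = (-212 + 2*Q)/(89 + Q) (Z(Q) = (-204 + (-8 + 2*Q))/(Q + 89) = (-212 + 2*Q)/(89 + Q))
√(4154 + √(Z(387) + g)) = √(4154 + √(2*(-106 + 387)/(89 + 387) - 22152)) = √(4154 + √(2*281/476 - 22152)) = √(4154 + √(2*(1/476)*281 - 22152)) = √(4154 + √(281/238 - 22152)) = √(4154 + √(-5271895/238)) = √(4154 + I*√1254711010/238)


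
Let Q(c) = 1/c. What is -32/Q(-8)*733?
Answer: 187648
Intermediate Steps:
-32/Q(-8)*733 = -32/(1/(-8))*733 = -32/(-⅛)*733 = -32*(-8)*733 = 256*733 = 187648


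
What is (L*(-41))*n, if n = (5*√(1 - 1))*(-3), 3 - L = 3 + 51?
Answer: 0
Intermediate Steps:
L = -51 (L = 3 - (3 + 51) = 3 - 1*54 = 3 - 54 = -51)
n = 0 (n = (5*√0)*(-3) = (5*0)*(-3) = 0*(-3) = 0)
(L*(-41))*n = -51*(-41)*0 = 2091*0 = 0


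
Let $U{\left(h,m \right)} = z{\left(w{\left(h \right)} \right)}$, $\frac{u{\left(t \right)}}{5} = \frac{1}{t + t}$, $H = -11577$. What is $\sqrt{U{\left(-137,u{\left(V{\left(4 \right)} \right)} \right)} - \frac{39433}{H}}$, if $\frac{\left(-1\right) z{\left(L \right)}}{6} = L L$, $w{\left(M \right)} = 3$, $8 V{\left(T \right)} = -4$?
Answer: $\frac{5 i \sqrt{271237533}}{11577} \approx 7.1129 i$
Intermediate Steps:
$V{\left(T \right)} = - \frac{1}{2}$ ($V{\left(T \right)} = \frac{1}{8} \left(-4\right) = - \frac{1}{2}$)
$z{\left(L \right)} = - 6 L^{2}$ ($z{\left(L \right)} = - 6 L L = - 6 L^{2}$)
$u{\left(t \right)} = \frac{5}{2 t}$ ($u{\left(t \right)} = \frac{5}{t + t} = \frac{5}{2 t}$)
$U{\left(h,m \right)} = -54$ ($U{\left(h,m \right)} = - 6 \cdot 3^{2} = \left(-6\right) 9 = -54$)
$\sqrt{U{\left(-137,u{\left(V{\left(4 \right)} \right)} \right)} - \frac{39433}{H}} = \sqrt{-54 - \frac{39433}{-11577}} = \sqrt{-54 - - \frac{39433}{11577}} = \sqrt{-54 + \frac{39433}{11577}} = \sqrt{- \frac{585725}{11577}} = \frac{5 i \sqrt{271237533}}{11577}$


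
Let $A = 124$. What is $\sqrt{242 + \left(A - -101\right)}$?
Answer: $\sqrt{467} \approx 21.61$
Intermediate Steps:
$\sqrt{242 + \left(A - -101\right)} = \sqrt{242 + \left(124 - -101\right)} = \sqrt{242 + \left(124 + 101\right)} = \sqrt{242 + 225} = \sqrt{467}$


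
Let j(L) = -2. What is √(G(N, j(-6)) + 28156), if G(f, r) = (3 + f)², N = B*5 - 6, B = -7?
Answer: 20*√74 ≈ 172.05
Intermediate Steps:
N = -41 (N = -7*5 - 6 = -35 - 6 = -41)
√(G(N, j(-6)) + 28156) = √((3 - 41)² + 28156) = √((-38)² + 28156) = √(1444 + 28156) = √29600 = 20*√74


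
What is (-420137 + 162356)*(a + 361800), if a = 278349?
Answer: -165018249369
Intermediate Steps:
(-420137 + 162356)*(a + 361800) = (-420137 + 162356)*(278349 + 361800) = -257781*640149 = -165018249369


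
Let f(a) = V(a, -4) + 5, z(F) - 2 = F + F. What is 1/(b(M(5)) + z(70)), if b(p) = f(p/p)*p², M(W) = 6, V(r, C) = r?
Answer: 1/358 ≈ 0.0027933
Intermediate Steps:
z(F) = 2 + 2*F (z(F) = 2 + (F + F) = 2 + 2*F)
f(a) = 5 + a (f(a) = a + 5 = 5 + a)
b(p) = 6*p² (b(p) = (5 + p/p)*p² = (5 + 1)*p² = 6*p²)
1/(b(M(5)) + z(70)) = 1/(6*6² + (2 + 2*70)) = 1/(6*36 + (2 + 140)) = 1/(216 + 142) = 1/358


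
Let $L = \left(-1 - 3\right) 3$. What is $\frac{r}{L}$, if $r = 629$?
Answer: $- \frac{629}{12} \approx -52.417$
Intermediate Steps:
$L = -12$ ($L = \left(-4\right) 3 = -12$)
$\frac{r}{L} = \frac{629}{-12} = 629 \left(- \frac{1}{12}\right) = - \frac{629}{12}$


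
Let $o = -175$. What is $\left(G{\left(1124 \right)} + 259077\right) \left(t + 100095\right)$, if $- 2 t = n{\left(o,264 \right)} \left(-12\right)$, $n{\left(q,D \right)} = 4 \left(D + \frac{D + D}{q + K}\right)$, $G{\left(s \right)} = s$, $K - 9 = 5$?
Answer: $\frac{4455348606519}{161} \approx 2.7673 \cdot 10^{10}$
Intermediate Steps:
$K = 14$ ($K = 9 + 5 = 14$)
$n{\left(q,D \right)} = 4 D + \frac{8 D}{14 + q}$ ($n{\left(q,D \right)} = 4 \left(D + \frac{D + D}{q + 14}\right) = 4 \left(D + \frac{2 D}{14 + q}\right) = 4 D + \frac{8 D}{14 + q}$)
$t = \frac{1007424}{161}$ ($t = - \frac{4 \cdot 264 \frac{1}{14 - 175} \left(16 - 175\right) \left(-12\right)}{2} = - \frac{4 \cdot 264 \frac{1}{-161} \left(-159\right) \left(-12\right)}{2} = - \frac{4 \cdot 264 \left(- \frac{1}{161}\right) \left(-159\right) \left(-12\right)}{2} = - \frac{\frac{167904}{161} \left(-12\right)}{2} = \left(- \frac{1}{2}\right) \left(- \frac{2014848}{161}\right) = \frac{1007424}{161} \approx 6257.3$)
$\left(G{\left(1124 \right)} + 259077\right) \left(t + 100095\right) = \left(1124 + 259077\right) \left(\frac{1007424}{161} + 100095\right) = 260201 \cdot \frac{17122719}{161} = \frac{4455348606519}{161}$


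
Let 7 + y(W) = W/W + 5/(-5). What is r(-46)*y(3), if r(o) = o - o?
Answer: 0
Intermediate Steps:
r(o) = 0
y(W) = -7 (y(W) = -7 + (W/W + 5/(-5)) = -7 + (1 + 5*(-1/5)) = -7 + (1 - 1) = -7 + 0 = -7)
r(-46)*y(3) = 0*(-7) = 0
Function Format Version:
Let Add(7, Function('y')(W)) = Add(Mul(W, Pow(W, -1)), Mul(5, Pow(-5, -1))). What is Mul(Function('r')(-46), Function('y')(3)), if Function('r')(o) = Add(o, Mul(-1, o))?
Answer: 0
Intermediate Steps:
Function('r')(o) = 0
Function('y')(W) = -7 (Function('y')(W) = Add(-7, Add(Mul(W, Pow(W, -1)), Mul(5, Pow(-5, -1)))) = Add(-7, Add(1, Mul(5, Rational(-1, 5)))) = Add(-7, Add(1, -1)) = Add(-7, 0) = -7)
Mul(Function('r')(-46), Function('y')(3)) = Mul(0, -7) = 0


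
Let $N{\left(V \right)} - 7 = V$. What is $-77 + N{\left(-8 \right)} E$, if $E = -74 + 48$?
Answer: $-51$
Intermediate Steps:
$N{\left(V \right)} = 7 + V$
$E = -26$
$-77 + N{\left(-8 \right)} E = -77 + \left(7 - 8\right) \left(-26\right) = -77 - -26 = -77 + 26 = -51$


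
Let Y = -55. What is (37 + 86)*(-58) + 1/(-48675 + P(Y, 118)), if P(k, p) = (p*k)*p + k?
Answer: -5810999701/814550 ≈ -7134.0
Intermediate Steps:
P(k, p) = k + k*p² (P(k, p) = (k*p)*p + k = k*p² + k = k + k*p²)
(37 + 86)*(-58) + 1/(-48675 + P(Y, 118)) = (37 + 86)*(-58) + 1/(-48675 - 55*(1 + 118²)) = 123*(-58) + 1/(-48675 - 55*(1 + 13924)) = -7134 + 1/(-48675 - 55*13925) = -7134 + 1/(-48675 - 765875) = -7134 + 1/(-814550) = -7134 - 1/814550 = -5810999701/814550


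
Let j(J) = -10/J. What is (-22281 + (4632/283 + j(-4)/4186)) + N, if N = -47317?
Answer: -164858090529/2369276 ≈ -69582.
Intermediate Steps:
(-22281 + (4632/283 + j(-4)/4186)) + N = (-22281 + (4632/283 - 10/(-4)/4186)) - 47317 = (-22281 + (4632*(1/283) - 10*(-1/4)*(1/4186))) - 47317 = (-22281 + (4632/283 + (5/2)*(1/4186))) - 47317 = (-22281 + (4632/283 + 5/8372)) - 47317 = (-22281 + 38780519/2369276) - 47317 = -52751058037/2369276 - 47317 = -164858090529/2369276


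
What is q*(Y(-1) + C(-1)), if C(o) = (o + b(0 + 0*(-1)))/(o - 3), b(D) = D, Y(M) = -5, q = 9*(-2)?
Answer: 171/2 ≈ 85.500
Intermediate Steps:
q = -18
C(o) = o/(-3 + o) (C(o) = (o + (0 + 0*(-1)))/(o - 3) = (o + (0 + 0))/(-3 + o) = (o + 0)/(-3 + o) = o/(-3 + o))
q*(Y(-1) + C(-1)) = -18*(-5 - 1/(-3 - 1)) = -18*(-5 - 1/(-4)) = -18*(-5 - 1*(-¼)) = -18*(-5 + ¼) = -18*(-19/4) = 171/2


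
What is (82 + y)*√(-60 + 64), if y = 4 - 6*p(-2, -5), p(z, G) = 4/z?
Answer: 196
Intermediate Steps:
y = 16 (y = 4 - 24/(-2) = 4 - 24*(-1)/2 = 4 - 6*(-2) = 4 + 12 = 16)
(82 + y)*√(-60 + 64) = (82 + 16)*√(-60 + 64) = 98*√4 = 98*2 = 196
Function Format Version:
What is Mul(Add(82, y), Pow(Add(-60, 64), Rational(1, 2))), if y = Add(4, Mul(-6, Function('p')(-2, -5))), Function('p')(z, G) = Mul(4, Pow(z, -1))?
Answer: 196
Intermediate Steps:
y = 16 (y = Add(4, Mul(-6, Mul(4, Pow(-2, -1)))) = Add(4, Mul(-6, Mul(4, Rational(-1, 2)))) = Add(4, Mul(-6, -2)) = Add(4, 12) = 16)
Mul(Add(82, y), Pow(Add(-60, 64), Rational(1, 2))) = Mul(Add(82, 16), Pow(Add(-60, 64), Rational(1, 2))) = Mul(98, Pow(4, Rational(1, 2))) = Mul(98, 2) = 196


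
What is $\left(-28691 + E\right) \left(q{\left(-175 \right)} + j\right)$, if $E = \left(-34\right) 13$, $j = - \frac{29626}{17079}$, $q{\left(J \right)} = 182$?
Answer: $- \frac{29897760672}{5693} \approx -5.2517 \cdot 10^{6}$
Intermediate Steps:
$j = - \frac{29626}{17079}$ ($j = \left(-29626\right) \frac{1}{17079} = - \frac{29626}{17079} \approx -1.7346$)
$E = -442$
$\left(-28691 + E\right) \left(q{\left(-175 \right)} + j\right) = \left(-28691 - 442\right) \left(182 - \frac{29626}{17079}\right) = \left(-29133\right) \frac{3078752}{17079} = - \frac{29897760672}{5693}$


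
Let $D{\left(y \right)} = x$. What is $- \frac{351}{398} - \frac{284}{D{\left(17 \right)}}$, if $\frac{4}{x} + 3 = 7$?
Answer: $- \frac{113383}{398} \approx -284.88$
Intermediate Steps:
$x = 1$ ($x = \frac{4}{-3 + 7} = \frac{4}{4} = 4 \cdot \frac{1}{4} = 1$)
$D{\left(y \right)} = 1$
$- \frac{351}{398} - \frac{284}{D{\left(17 \right)}} = - \frac{351}{398} - \frac{284}{1} = \left(-351\right) \frac{1}{398} - 284 = - \frac{351}{398} - 284 = - \frac{113383}{398}$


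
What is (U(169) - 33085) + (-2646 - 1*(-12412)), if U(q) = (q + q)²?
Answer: 90925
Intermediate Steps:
U(q) = 4*q² (U(q) = (2*q)² = 4*q²)
(U(169) - 33085) + (-2646 - 1*(-12412)) = (4*169² - 33085) + (-2646 - 1*(-12412)) = (4*28561 - 33085) + (-2646 + 12412) = (114244 - 33085) + 9766 = 81159 + 9766 = 90925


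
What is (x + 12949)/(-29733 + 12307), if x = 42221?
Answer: -27585/8713 ≈ -3.1660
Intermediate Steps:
(x + 12949)/(-29733 + 12307) = (42221 + 12949)/(-29733 + 12307) = 55170/(-17426) = 55170*(-1/17426) = -27585/8713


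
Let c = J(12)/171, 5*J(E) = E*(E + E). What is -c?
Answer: -32/95 ≈ -0.33684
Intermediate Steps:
J(E) = 2*E²/5 (J(E) = (E*(E + E))/5 = (E*(2*E))/5 = (2*E²)/5 = 2*E²/5)
c = 32/95 (c = ((⅖)*12²)/171 = ((⅖)*144)*(1/171) = (288/5)*(1/171) = 32/95 ≈ 0.33684)
-c = -1*32/95 = -32/95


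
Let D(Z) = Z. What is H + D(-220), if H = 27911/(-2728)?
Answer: -628071/2728 ≈ -230.23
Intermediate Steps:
H = -27911/2728 (H = 27911*(-1/2728) = -27911/2728 ≈ -10.231)
H + D(-220) = -27911/2728 - 220 = -628071/2728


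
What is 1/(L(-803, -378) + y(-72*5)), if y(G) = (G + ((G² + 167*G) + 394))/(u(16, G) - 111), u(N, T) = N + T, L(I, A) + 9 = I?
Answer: -455/438974 ≈ -0.0010365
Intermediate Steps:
L(I, A) = -9 + I
y(G) = (394 + G² + 168*G)/(-95 + G) (y(G) = (G + ((G² + 167*G) + 394))/((16 + G) - 111) = (G + (394 + G² + 167*G))/(-95 + G) = (394 + G² + 168*G)/(-95 + G))
1/(L(-803, -378) + y(-72*5)) = 1/((-9 - 803) + (394 + (-72*5)² + 168*(-72*5))/(-95 - 72*5)) = 1/(-812 + (394 + (-360)² + 168*(-360))/(-95 - 360)) = 1/(-812 + (394 + 129600 - 60480)/(-455)) = 1/(-812 - 1/455*69514) = 1/(-812 - 69514/455) = 1/(-438974/455) = -455/438974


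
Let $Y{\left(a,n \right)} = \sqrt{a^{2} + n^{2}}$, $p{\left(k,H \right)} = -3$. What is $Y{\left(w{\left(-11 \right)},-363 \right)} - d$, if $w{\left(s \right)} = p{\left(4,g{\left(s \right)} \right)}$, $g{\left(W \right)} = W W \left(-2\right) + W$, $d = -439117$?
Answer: $439117 + 3 \sqrt{14642} \approx 4.3948 \cdot 10^{5}$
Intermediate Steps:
$g{\left(W \right)} = W - 2 W^{2}$ ($g{\left(W \right)} = W^{2} \left(-2\right) + W = - 2 W^{2} + W = W - 2 W^{2}$)
$w{\left(s \right)} = -3$
$Y{\left(w{\left(-11 \right)},-363 \right)} - d = \sqrt{\left(-3\right)^{2} + \left(-363\right)^{2}} - -439117 = \sqrt{9 + 131769} + 439117 = \sqrt{131778} + 439117 = 3 \sqrt{14642} + 439117 = 439117 + 3 \sqrt{14642}$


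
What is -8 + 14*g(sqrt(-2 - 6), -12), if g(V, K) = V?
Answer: -8 + 28*I*sqrt(2) ≈ -8.0 + 39.598*I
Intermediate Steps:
-8 + 14*g(sqrt(-2 - 6), -12) = -8 + 14*sqrt(-2 - 6) = -8 + 14*sqrt(-8) = -8 + 14*(2*I*sqrt(2)) = -8 + 28*I*sqrt(2)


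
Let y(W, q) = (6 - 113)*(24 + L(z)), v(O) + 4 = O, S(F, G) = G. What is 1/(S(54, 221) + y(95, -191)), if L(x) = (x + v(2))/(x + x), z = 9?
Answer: -18/42995 ≈ -0.00041865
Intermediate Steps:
v(O) = -4 + O
L(x) = (-2 + x)/(2*x) (L(x) = (x + (-4 + 2))/(x + x) = (x - 2)/((2*x)) = (-2 + x)*(1/(2*x)) = (-2 + x)/(2*x))
y(W, q) = -46973/18 (y(W, q) = (6 - 113)*(24 + (½)*(-2 + 9)/9) = -107*(24 + (½)*(⅑)*7) = -107*(24 + 7/18) = -107*439/18 = -46973/18)
1/(S(54, 221) + y(95, -191)) = 1/(221 - 46973/18) = 1/(-42995/18) = -18/42995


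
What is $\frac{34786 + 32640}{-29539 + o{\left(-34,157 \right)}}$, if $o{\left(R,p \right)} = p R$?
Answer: $- \frac{67426}{34877} \approx -1.9333$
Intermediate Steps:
$o{\left(R,p \right)} = R p$
$\frac{34786 + 32640}{-29539 + o{\left(-34,157 \right)}} = \frac{34786 + 32640}{-29539 - 5338} = \frac{67426}{-29539 - 5338} = \frac{67426}{-34877} = 67426 \left(- \frac{1}{34877}\right) = - \frac{67426}{34877}$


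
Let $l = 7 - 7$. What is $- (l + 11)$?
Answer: $-11$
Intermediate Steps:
$l = 0$ ($l = 7 - 7 = 0$)
$- (l + 11) = - (0 + 11) = \left(-1\right) 11 = -11$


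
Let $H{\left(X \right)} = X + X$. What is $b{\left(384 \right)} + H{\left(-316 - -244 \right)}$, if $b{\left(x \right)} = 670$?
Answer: $526$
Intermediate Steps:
$H{\left(X \right)} = 2 X$
$b{\left(384 \right)} + H{\left(-316 - -244 \right)} = 670 + 2 \left(-316 - -244\right) = 670 + 2 \left(-316 + 244\right) = 670 + 2 \left(-72\right) = 670 - 144 = 526$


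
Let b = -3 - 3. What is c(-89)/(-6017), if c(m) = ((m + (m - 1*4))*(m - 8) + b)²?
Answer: -311451904/6017 ≈ -51762.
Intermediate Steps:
b = -6
c(m) = (-6 + (-8 + m)*(-4 + 2*m))² (c(m) = ((m + (m - 1*4))*(m - 8) - 6)² = ((m + (m - 4))*(-8 + m) - 6)² = ((m + (-4 + m))*(-8 + m) - 6)² = ((-4 + 2*m)*(-8 + m) - 6)² = ((-8 + m)*(-4 + 2*m) - 6)² = (-6 + (-8 + m)*(-4 + 2*m))²)
c(-89)/(-6017) = (4*(13 + (-89)² - 10*(-89))²)/(-6017) = (4*(13 + 7921 + 890)²)*(-1/6017) = (4*8824²)*(-1/6017) = (4*77862976)*(-1/6017) = 311451904*(-1/6017) = -311451904/6017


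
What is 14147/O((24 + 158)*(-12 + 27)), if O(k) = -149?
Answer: -14147/149 ≈ -94.946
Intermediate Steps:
14147/O((24 + 158)*(-12 + 27)) = 14147/(-149) = 14147*(-1/149) = -14147/149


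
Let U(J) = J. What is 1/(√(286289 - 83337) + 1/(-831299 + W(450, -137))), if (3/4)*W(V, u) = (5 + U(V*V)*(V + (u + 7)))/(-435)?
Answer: 70159160223/14664966826034165638127 + 144516603197151698*√50738/14664966826034165638127 ≈ 0.0022197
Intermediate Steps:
W(V, u) = -4/261 - 4*V²*(7 + V + u)/1305 (W(V, u) = 4*((5 + (V*V)*(V + (u + 7)))/(-435))/3 = 4*((5 + V²*(V + (7 + u)))*(-1/435))/3 = 4*((5 + V²*(7 + V + u))*(-1/435))/3 = 4*(-1/87 - V²*(7 + V + u)/435)/3 = -4/261 - 4*V²*(7 + V + u)/1305)
1/(√(286289 - 83337) + 1/(-831299 + W(450, -137))) = 1/(√(286289 - 83337) + 1/(-831299 + (-4/261 - 28/1305*450² - 4/1305*450³ - 4/1305*(-137)*450²))) = 1/(√202952 + 1/(-831299 + (-4/261 - 28/1305*202500 - 4/1305*91125000 - 4/1305*(-137)*202500))) = 1/(2*√50738 + 1/(-831299 + (-4/261 - 126000/29 - 8100000/29 + 2466000/29))) = 1/(2*√50738 + 1/(-831299 - 51840004/261)) = 1/(2*√50738 + 1/(-268809043/261)) = 1/(2*√50738 - 261/268809043) = 1/(-261/268809043 + 2*√50738)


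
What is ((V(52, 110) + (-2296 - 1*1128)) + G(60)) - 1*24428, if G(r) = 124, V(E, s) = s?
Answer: -27618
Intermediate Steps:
((V(52, 110) + (-2296 - 1*1128)) + G(60)) - 1*24428 = ((110 + (-2296 - 1*1128)) + 124) - 1*24428 = ((110 + (-2296 - 1128)) + 124) - 24428 = ((110 - 3424) + 124) - 24428 = (-3314 + 124) - 24428 = -3190 - 24428 = -27618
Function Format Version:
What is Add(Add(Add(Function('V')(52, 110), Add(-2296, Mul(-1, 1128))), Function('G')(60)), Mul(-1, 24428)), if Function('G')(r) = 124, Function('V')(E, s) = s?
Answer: -27618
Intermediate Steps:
Add(Add(Add(Function('V')(52, 110), Add(-2296, Mul(-1, 1128))), Function('G')(60)), Mul(-1, 24428)) = Add(Add(Add(110, Add(-2296, Mul(-1, 1128))), 124), Mul(-1, 24428)) = Add(Add(Add(110, Add(-2296, -1128)), 124), -24428) = Add(Add(Add(110, -3424), 124), -24428) = Add(Add(-3314, 124), -24428) = Add(-3190, -24428) = -27618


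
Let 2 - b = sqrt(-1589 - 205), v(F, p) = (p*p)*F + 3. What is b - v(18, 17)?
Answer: -5203 - I*sqrt(1794) ≈ -5203.0 - 42.356*I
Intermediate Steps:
v(F, p) = 3 + F*p**2 (v(F, p) = p**2*F + 3 = F*p**2 + 3 = 3 + F*p**2)
b = 2 - I*sqrt(1794) (b = 2 - sqrt(-1589 - 205) = 2 - sqrt(-1794) = 2 - I*sqrt(1794) ≈ 2.0 - 42.356*I)
b - v(18, 17) = (2 - I*sqrt(1794)) - (3 + 18*17**2) = (2 - I*sqrt(1794)) - (3 + 18*289) = (2 - I*sqrt(1794)) - (3 + 5202) = (2 - I*sqrt(1794)) - 1*5205 = (2 - I*sqrt(1794)) - 5205 = -5203 - I*sqrt(1794)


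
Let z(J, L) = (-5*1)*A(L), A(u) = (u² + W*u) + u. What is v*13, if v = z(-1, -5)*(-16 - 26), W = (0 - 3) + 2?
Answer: 68250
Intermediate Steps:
W = -1 (W = -3 + 2 = -1)
A(u) = u² (A(u) = (u² - u) + u = u²)
z(J, L) = -5*L² (z(J, L) = (-5*1)*L² = -5*L²)
v = 5250 (v = (-5*(-5)²)*(-16 - 26) = -5*25*(-42) = -125*(-42) = 5250)
v*13 = 5250*13 = 68250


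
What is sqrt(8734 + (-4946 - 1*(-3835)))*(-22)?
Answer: -726*sqrt(7) ≈ -1920.8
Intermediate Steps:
sqrt(8734 + (-4946 - 1*(-3835)))*(-22) = sqrt(8734 + (-4946 + 3835))*(-22) = sqrt(8734 - 1111)*(-22) = sqrt(7623)*(-22) = (33*sqrt(7))*(-22) = -726*sqrt(7)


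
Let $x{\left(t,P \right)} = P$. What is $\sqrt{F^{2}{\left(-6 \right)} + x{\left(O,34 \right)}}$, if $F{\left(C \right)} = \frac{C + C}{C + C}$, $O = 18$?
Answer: $\sqrt{35} \approx 5.9161$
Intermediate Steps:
$F{\left(C \right)} = 1$ ($F{\left(C \right)} = \frac{2 C}{2 C} = 2 C \frac{1}{2 C} = 1$)
$\sqrt{F^{2}{\left(-6 \right)} + x{\left(O,34 \right)}} = \sqrt{1^{2} + 34} = \sqrt{1 + 34} = \sqrt{35}$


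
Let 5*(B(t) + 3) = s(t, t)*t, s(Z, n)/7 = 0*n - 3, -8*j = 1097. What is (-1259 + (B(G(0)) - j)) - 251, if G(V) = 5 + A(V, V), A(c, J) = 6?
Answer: -56883/40 ≈ -1422.1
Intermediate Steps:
j = -1097/8 (j = -⅛*1097 = -1097/8 ≈ -137.13)
G(V) = 11 (G(V) = 5 + 6 = 11)
s(Z, n) = -21 (s(Z, n) = 7*(0*n - 3) = 7*(0 - 3) = 7*(-3) = -21)
B(t) = -3 - 21*t/5 (B(t) = -3 + (-21*t)/5 = -3 - 21*t/5)
(-1259 + (B(G(0)) - j)) - 251 = (-1259 + ((-3 - 21/5*11) - 1*(-1097/8))) - 251 = (-1259 + ((-3 - 231/5) + 1097/8)) - 251 = (-1259 + (-246/5 + 1097/8)) - 251 = (-1259 + 3517/40) - 251 = -46843/40 - 251 = -56883/40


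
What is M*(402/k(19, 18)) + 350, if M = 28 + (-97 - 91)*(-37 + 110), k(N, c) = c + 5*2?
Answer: -1373998/7 ≈ -1.9629e+5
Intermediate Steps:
k(N, c) = 10 + c (k(N, c) = c + 10 = 10 + c)
M = -13696 (M = 28 - 188*73 = 28 - 13724 = -13696)
M*(402/k(19, 18)) + 350 = -5505792/(10 + 18) + 350 = -5505792/28 + 350 = -13696*201/14 + 350 = -1376448/7 + 350 = -1373998/7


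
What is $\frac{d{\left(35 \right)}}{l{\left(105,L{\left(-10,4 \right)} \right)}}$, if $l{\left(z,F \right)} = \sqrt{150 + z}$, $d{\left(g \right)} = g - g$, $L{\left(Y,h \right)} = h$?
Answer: $0$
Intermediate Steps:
$d{\left(g \right)} = 0$
$\frac{d{\left(35 \right)}}{l{\left(105,L{\left(-10,4 \right)} \right)}} = \frac{0}{\sqrt{150 + 105}} = \frac{0}{\sqrt{255}} = 0 \frac{\sqrt{255}}{255} = 0$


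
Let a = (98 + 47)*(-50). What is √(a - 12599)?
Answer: I*√19849 ≈ 140.89*I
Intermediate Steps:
a = -7250 (a = 145*(-50) = -7250)
√(a - 12599) = √(-7250 - 12599) = √(-19849) = I*√19849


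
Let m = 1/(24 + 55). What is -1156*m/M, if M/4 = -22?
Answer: 289/1738 ≈ 0.16628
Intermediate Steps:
M = -88 (M = 4*(-22) = -88)
m = 1/79 ≈ 0.012658
-1156*m/M = -1156/(79*(-88)) = -1156*(-1)/(79*88) = -1156*(-1/6952) = 289/1738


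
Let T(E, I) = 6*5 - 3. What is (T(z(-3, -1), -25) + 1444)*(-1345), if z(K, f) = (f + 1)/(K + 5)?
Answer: -1978495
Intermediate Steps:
z(K, f) = (1 + f)/(5 + K)
T(E, I) = 27 (T(E, I) = 30 - 3 = 27)
(T(z(-3, -1), -25) + 1444)*(-1345) = (27 + 1444)*(-1345) = 1471*(-1345) = -1978495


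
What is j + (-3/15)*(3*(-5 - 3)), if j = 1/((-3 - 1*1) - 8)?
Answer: 283/60 ≈ 4.7167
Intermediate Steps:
j = -1/12 (j = 1/((-3 - 1) - 8) = 1/(-4 - 8) = 1/(-12) = -1/12 ≈ -0.083333)
j + (-3/15)*(3*(-5 - 3)) = -1/12 + (-3/15)*(3*(-5 - 3)) = -1/12 + (-3*1/15)*(3*(-8)) = -1/12 - ⅕*(-24) = -1/12 + 24/5 = 283/60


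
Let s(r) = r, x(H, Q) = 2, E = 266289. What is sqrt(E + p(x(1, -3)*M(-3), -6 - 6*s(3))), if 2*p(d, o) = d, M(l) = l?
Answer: sqrt(266286) ≈ 516.03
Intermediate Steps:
p(d, o) = d/2
sqrt(E + p(x(1, -3)*M(-3), -6 - 6*s(3))) = sqrt(266289 + (2*(-3))/2) = sqrt(266289 + (1/2)*(-6)) = sqrt(266289 - 3) = sqrt(266286)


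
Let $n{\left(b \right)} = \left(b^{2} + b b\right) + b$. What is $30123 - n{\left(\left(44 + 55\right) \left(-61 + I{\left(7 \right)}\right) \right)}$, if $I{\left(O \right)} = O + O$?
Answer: $-43266042$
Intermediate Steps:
$I{\left(O \right)} = 2 O$
$n{\left(b \right)} = b + 2 b^{2}$ ($n{\left(b \right)} = \left(b^{2} + b^{2}\right) + b = 2 b^{2} + b = b + 2 b^{2}$)
$30123 - n{\left(\left(44 + 55\right) \left(-61 + I{\left(7 \right)}\right) \right)} = 30123 - \left(44 + 55\right) \left(-61 + 2 \cdot 7\right) \left(1 + 2 \left(44 + 55\right) \left(-61 + 2 \cdot 7\right)\right) = 30123 - 99 \left(-61 + 14\right) \left(1 + 2 \cdot 99 \left(-61 + 14\right)\right) = 30123 - 99 \left(-47\right) \left(1 + 2 \cdot 99 \left(-47\right)\right) = 30123 - - 4653 \left(1 + 2 \left(-4653\right)\right) = 30123 - - 4653 \left(1 - 9306\right) = 30123 - \left(-4653\right) \left(-9305\right) = 30123 - 43296165 = -43266042$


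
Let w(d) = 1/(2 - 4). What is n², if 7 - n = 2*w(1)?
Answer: 64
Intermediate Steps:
w(d) = -½ (w(d) = 1/(-2) = -½)
n = 8 (n = 7 - 2*(-1)/2 = 7 - 1*(-1) = 7 + 1 = 8)
n² = 8² = 64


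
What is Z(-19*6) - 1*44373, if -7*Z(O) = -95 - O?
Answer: -310630/7 ≈ -44376.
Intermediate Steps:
Z(O) = 95/7 + O/7 (Z(O) = -(-95 - O)/7 = 95/7 + O/7)
Z(-19*6) - 1*44373 = (95/7 + (-19*6)/7) - 1*44373 = (95/7 + (1/7)*(-114)) - 44373 = (95/7 - 114/7) - 44373 = -19/7 - 44373 = -310630/7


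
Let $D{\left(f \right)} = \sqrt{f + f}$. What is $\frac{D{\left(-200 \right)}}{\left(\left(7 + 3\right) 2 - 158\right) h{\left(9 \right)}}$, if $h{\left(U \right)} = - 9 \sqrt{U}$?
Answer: $\frac{10 i}{1863} \approx 0.0053677 i$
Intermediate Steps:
$D{\left(f \right)} = \sqrt{2} \sqrt{f}$ ($D{\left(f \right)} = \sqrt{2 f} = \sqrt{2} \sqrt{f}$)
$\frac{D{\left(-200 \right)}}{\left(\left(7 + 3\right) 2 - 158\right) h{\left(9 \right)}} = \frac{\sqrt{2} \sqrt{-200}}{\left(\left(7 + 3\right) 2 - 158\right) \left(- 9 \sqrt{9}\right)} = \frac{\sqrt{2} \cdot 10 i \sqrt{2}}{\left(10 \cdot 2 - 158\right) \left(\left(-9\right) 3\right)} = \frac{20 i}{\left(20 - 158\right) \left(-27\right)} = \frac{20 i}{\left(-138\right) \left(-27\right)} = \frac{20 i}{3726} = 20 i \frac{1}{3726} = \frac{10 i}{1863}$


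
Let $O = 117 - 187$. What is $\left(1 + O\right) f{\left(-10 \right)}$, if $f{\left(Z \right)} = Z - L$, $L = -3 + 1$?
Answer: $552$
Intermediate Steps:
$O = -70$ ($O = 117 - 187 = -70$)
$L = -2$
$f{\left(Z \right)} = 2 + Z$ ($f{\left(Z \right)} = Z - -2 = Z + 2 = 2 + Z$)
$\left(1 + O\right) f{\left(-10 \right)} = \left(1 - 70\right) \left(2 - 10\right) = \left(-69\right) \left(-8\right) = 552$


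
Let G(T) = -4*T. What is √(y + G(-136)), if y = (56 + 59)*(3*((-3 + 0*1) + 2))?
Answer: √199 ≈ 14.107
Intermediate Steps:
y = -345 (y = 115*(3*((-3 + 0) + 2)) = 115*(3*(-3 + 2)) = 115*(3*(-1)) = 115*(-3) = -345)
√(y + G(-136)) = √(-345 - 4*(-136)) = √(-345 + 544) = √199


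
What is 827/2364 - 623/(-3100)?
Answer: 504559/916050 ≈ 0.55080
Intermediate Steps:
827/2364 - 623/(-3100) = 827*(1/2364) - 623*(-1/3100) = 827/2364 + 623/3100 = 504559/916050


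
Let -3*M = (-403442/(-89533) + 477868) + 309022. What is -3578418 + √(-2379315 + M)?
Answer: -3578418 + I*√190580298931838703/268599 ≈ -3.5784e+6 + 1625.3*I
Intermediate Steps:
M = -70453025812/268599 (M = -((-403442/(-89533) + 477868) + 309022)/3 = -((-403442*(-1/89533) + 477868) + 309022)/3 = -((403442/89533 + 477868) + 309022)/3 = -(42785359086/89533 + 309022)/3 = -⅓*70453025812/89533 = -70453025812/268599 ≈ -2.6230e+5)
-3578418 + √(-2379315 + M) = -3578418 + √(-2379315 - 70453025812/268599) = -3578418 + √(-709534655497/268599) = -3578418 + I*√190580298931838703/268599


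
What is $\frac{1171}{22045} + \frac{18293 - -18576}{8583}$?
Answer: $\frac{822827798}{189212235} \approx 4.3487$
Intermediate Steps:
$\frac{1171}{22045} + \frac{18293 - -18576}{8583} = 1171 \cdot \frac{1}{22045} + \left(18293 + 18576\right) \frac{1}{8583} = \frac{1171}{22045} + 36869 \cdot \frac{1}{8583} = \frac{1171}{22045} + \frac{36869}{8583} = \frac{822827798}{189212235}$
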